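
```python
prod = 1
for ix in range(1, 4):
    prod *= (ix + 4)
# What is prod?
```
Trace:
  prod=1
  prod=5, ix=1
  prod=30, ix=2
  prod=210, ix=3

Final answer: 210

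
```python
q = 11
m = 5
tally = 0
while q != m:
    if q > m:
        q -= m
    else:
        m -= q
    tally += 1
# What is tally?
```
Trace:
  q=11
  q=11, m=5
  q=11, m=5, tally=0
  q=6, m=5, tally=1
  q=1, m=5, tally=2
  q=1, m=4, tally=3
  q=1, m=3, tally=4
  q=1, m=2, tally=5
  q=1, m=1, tally=6

Final answer: 6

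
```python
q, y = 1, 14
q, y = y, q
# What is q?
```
Trace:
  q=1, y=14
  q=14, y=1

Final answer: 14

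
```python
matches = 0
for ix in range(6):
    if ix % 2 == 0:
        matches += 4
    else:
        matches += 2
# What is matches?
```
Trace:
  matches=0
  matches=4, ix=0
  matches=6, ix=1
  matches=10, ix=2
  matches=12, ix=3
  matches=16, ix=4
  matches=18, ix=5

Final answer: 18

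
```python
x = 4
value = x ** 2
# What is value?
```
Trace:
  x=4
  x=4, value=16

Final answer: 16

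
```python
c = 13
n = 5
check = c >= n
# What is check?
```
Trace:
  c=13
  c=13, n=5
  c=13, n=5, check=True

Final answer: True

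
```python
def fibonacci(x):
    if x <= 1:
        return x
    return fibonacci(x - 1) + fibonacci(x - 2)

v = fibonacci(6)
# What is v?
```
Call trace (a repeated sub-call is expanded the first time; later identical calls just restate its return value):
fibonacci(x=6)
  fibonacci(x=5)
    fibonacci(x=4)
      fibonacci(x=3)
        fibonacci(x=2)
          fibonacci(x=1)
          -> return 1
          fibonacci(x=0)
          -> return 0
        -> return 1
        fibonacci(x=1)
        -> return 1
      -> return 2
      fibonacci(x=2) -> return 1  (same call as traced above)
    -> return 3
    fibonacci(x=3) -> return 2  (same call as traced above)
  -> return 5
  fibonacci(x=4) -> return 3  (same call as traced above)
-> return 8

Final answer: 8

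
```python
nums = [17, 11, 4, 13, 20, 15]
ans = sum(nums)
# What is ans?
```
Trace:
  nums=[17, 11, 4, 13, 20, 15]
  nums=[17, 11, 4, 13, 20, 15], ans=80

Final answer: 80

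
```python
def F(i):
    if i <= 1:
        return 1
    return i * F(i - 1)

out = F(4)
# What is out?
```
Call trace:
F(i=4)
  F(i=3)
    F(i=2)
      F(i=1)
      -> return 1
    -> return 2
  -> return 6
-> return 24

Final answer: 24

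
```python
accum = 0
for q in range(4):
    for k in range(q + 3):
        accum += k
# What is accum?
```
Trace:
  accum=0
  accum=0, q=0, k=0
  accum=1, q=0, k=1
  accum=3, q=0, k=2
  accum=3, q=1, k=0
  accum=4, q=1, k=1
  accum=6, q=1, k=2
  accum=9, q=1, k=3
  accum=9, q=2, k=0
  accum=10, q=2, k=1
  accum=12, q=2, k=2
  accum=15, q=2, k=3
  accum=19, q=2, k=4
  accum=19, q=3, k=0
  accum=20, q=3, k=1
  accum=22, q=3, k=2
  accum=25, q=3, k=3
  accum=29, q=3, k=4
  accum=34, q=3, k=5

Final answer: 34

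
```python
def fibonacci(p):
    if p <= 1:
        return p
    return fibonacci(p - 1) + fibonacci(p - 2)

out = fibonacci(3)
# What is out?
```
Call trace:
fibonacci(p=3)
  fibonacci(p=2)
    fibonacci(p=1)
    -> return 1
    fibonacci(p=0)
    -> return 0
  -> return 1
  fibonacci(p=1)
  -> return 1
-> return 2

Final answer: 2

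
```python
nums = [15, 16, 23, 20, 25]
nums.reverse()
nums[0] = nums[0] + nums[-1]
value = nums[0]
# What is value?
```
Trace:
  nums=[15, 16, 23, 20, 25]
  nums=[25, 20, 23, 16, 15]
  nums=[40, 20, 23, 16, 15]
  nums=[40, 20, 23, 16, 15], value=40

Final answer: 40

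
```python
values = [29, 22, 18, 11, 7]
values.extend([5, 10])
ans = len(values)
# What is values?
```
Trace:
  values=[29, 22, 18, 11, 7]
  values=[29, 22, 18, 11, 7, 5, 10]
  values=[29, 22, 18, 11, 7, 5, 10], ans=7

Final answer: [29, 22, 18, 11, 7, 5, 10]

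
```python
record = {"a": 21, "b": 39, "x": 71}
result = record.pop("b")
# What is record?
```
Trace:
  record={'a': 21, 'b': 39, 'x': 71}
  record={'a': 21, 'x': 71}, result=39

Final answer: {'a': 21, 'x': 71}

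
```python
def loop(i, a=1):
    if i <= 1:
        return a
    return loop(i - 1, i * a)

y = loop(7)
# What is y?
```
Call trace:
loop(i=7, a=1)
  loop(i=6, a=7)
    loop(i=5, a=42)
      loop(i=4, a=210)
        loop(i=3, a=840)
          loop(i=2, a=2520)
            loop(i=1, a=5040)
            -> return 5040
          -> return 5040
        -> return 5040
      -> return 5040
    -> return 5040
  -> return 5040
-> return 5040

Final answer: 5040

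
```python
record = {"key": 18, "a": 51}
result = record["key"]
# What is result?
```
Trace:
  record={'key': 18, 'a': 51}
  record={'key': 18, 'a': 51}, result=18

Final answer: 18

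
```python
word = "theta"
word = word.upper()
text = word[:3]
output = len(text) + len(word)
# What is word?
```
Trace:
  word='theta'
  word='THETA'
  word='THETA', text='THE'
  word='THETA', text='THE', output=8

Final answer: 'THETA'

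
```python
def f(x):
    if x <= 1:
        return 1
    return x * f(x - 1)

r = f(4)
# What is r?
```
Call trace:
f(x=4)
  f(x=3)
    f(x=2)
      f(x=1)
      -> return 1
    -> return 2
  -> return 6
-> return 24

Final answer: 24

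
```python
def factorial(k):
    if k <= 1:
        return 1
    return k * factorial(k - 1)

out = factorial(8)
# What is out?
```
Call trace:
factorial(k=8)
  factorial(k=7)
    factorial(k=6)
      factorial(k=5)
        factorial(k=4)
          factorial(k=3)
            factorial(k=2)
              factorial(k=1)
              -> return 1
            -> return 2
          -> return 6
        -> return 24
      -> return 120
    -> return 720
  -> return 5040
-> return 40320

Final answer: 40320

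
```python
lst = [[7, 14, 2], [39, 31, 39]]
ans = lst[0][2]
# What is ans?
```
Trace:
  lst=[[7, 14, 2], [39, 31, 39]]
  lst=[[7, 14, 2], [39, 31, 39]], ans=2

Final answer: 2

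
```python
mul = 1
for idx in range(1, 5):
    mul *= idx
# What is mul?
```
Trace:
  mul=1
  mul=1, idx=1
  mul=2, idx=2
  mul=6, idx=3
  mul=24, idx=4

Final answer: 24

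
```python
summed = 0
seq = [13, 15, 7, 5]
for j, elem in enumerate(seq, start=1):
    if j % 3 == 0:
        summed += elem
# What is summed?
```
Trace:
  summed=0
  summed=0, j=1, elem=13
  summed=0, j=2, elem=15
  summed=7, j=3, elem=7
  summed=7, j=4, elem=5

Final answer: 7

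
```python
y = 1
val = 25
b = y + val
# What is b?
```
Trace:
  y=1
  y=1, val=25
  y=1, val=25, b=26

Final answer: 26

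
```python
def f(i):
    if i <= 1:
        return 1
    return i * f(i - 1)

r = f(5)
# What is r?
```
Call trace:
f(i=5)
  f(i=4)
    f(i=3)
      f(i=2)
        f(i=1)
        -> return 1
      -> return 2
    -> return 6
  -> return 24
-> return 120

Final answer: 120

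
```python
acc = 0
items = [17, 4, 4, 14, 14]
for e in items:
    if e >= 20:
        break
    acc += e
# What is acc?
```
Trace:
  acc=0
  acc=17, e=17
  acc=21, e=4
  acc=25, e=4
  acc=39, e=14
  acc=53, e=14

Final answer: 53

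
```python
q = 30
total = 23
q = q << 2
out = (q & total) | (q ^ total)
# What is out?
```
Trace:
  q=30
  q=30, total=23
  q=120, total=23
  q=120, total=23, out=127

Final answer: 127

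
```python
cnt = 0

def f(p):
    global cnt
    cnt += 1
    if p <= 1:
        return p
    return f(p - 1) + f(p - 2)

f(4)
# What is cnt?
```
Call trace (a repeated sub-call is expanded the first time; later identical calls just restate its return value):
f(p=4)
  f(p=3)
    f(p=2)
      f(p=1)
      -> return 1
      f(p=0)
      -> return 0
    -> return 1
    f(p=1)
    -> return 1
  -> return 2
  f(p=2) -> return 1  (same call as traced above)
-> return 3

cnt is incremented once per call, so count the calls in each subtree. Let C(p) = number of calls made by f(p).
C(0) = C(1) = 1 (base case, no recursion); C(p) = 1 + C(p - 1) + C(p - 2) otherwise.
C(2) = 1 + C(1) + C(0) = 1 + 1 + 1 = 3
C(3) = 1 + C(2) + C(1) = 1 + 3 + 1 = 5
C(4) = 1 + C(3) + C(2) = 1 + 5 + 3 = 9
cnt = C(4) = 9

Final answer: 9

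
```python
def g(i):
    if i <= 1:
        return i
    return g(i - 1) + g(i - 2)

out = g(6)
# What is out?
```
Call trace (a repeated sub-call is expanded the first time; later identical calls just restate its return value):
g(i=6)
  g(i=5)
    g(i=4)
      g(i=3)
        g(i=2)
          g(i=1)
          -> return 1
          g(i=0)
          -> return 0
        -> return 1
        g(i=1)
        -> return 1
      -> return 2
      g(i=2) -> return 1  (same call as traced above)
    -> return 3
    g(i=3) -> return 2  (same call as traced above)
  -> return 5
  g(i=4) -> return 3  (same call as traced above)
-> return 8

Final answer: 8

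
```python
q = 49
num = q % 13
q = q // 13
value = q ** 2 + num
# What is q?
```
Trace:
  q=49
  q=49, num=10
  q=3, num=10
  q=3, num=10, value=19

Final answer: 3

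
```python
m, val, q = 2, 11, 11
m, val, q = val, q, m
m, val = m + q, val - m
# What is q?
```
Trace:
  m=2, val=11, q=11
  m=11, val=11, q=2
  m=13, val=0, q=2

Final answer: 2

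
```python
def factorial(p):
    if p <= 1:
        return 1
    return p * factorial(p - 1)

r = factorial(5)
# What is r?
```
Call trace:
factorial(p=5)
  factorial(p=4)
    factorial(p=3)
      factorial(p=2)
        factorial(p=1)
        -> return 1
      -> return 2
    -> return 6
  -> return 24
-> return 120

Final answer: 120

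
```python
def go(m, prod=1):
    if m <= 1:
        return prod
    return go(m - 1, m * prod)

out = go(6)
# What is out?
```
Call trace:
go(m=6, prod=1)
  go(m=5, prod=6)
    go(m=4, prod=30)
      go(m=3, prod=120)
        go(m=2, prod=360)
          go(m=1, prod=720)
          -> return 720
        -> return 720
      -> return 720
    -> return 720
  -> return 720
-> return 720

Final answer: 720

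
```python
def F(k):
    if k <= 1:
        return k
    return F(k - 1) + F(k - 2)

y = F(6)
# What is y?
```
Call trace (a repeated sub-call is expanded the first time; later identical calls just restate its return value):
F(k=6)
  F(k=5)
    F(k=4)
      F(k=3)
        F(k=2)
          F(k=1)
          -> return 1
          F(k=0)
          -> return 0
        -> return 1
        F(k=1)
        -> return 1
      -> return 2
      F(k=2) -> return 1  (same call as traced above)
    -> return 3
    F(k=3) -> return 2  (same call as traced above)
  -> return 5
  F(k=4) -> return 3  (same call as traced above)
-> return 8

Final answer: 8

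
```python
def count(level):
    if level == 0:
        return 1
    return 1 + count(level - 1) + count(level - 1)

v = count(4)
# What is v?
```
Call trace (a repeated sub-call is expanded the first time; later identical calls just restate its return value):
count(level=4)
  count(level=3)
    count(level=2)
      count(level=1)
        count(level=0)
        -> return 1
        count(level=0)
        -> return 1
      -> return 3
      count(level=1) -> return 3  (same call as traced above)
    -> return 7
    count(level=2) -> return 7  (same call as traced above)
  -> return 15
  count(level=3) -> return 15  (same call as traced above)
-> return 31

Final answer: 31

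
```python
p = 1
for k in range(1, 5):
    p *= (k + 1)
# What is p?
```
Trace:
  p=1
  p=2, k=1
  p=6, k=2
  p=24, k=3
  p=120, k=4

Final answer: 120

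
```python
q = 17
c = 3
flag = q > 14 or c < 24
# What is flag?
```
Trace:
  q=17
  q=17, c=3
  q=17, c=3, flag=True

Final answer: True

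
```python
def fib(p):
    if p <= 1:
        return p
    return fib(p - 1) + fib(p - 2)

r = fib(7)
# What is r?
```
Call trace (a repeated sub-call is expanded the first time; later identical calls just restate its return value):
fib(p=7)
  fib(p=6)
    fib(p=5)
      fib(p=4)
        fib(p=3)
          fib(p=2)
            fib(p=1)
            -> return 1
            fib(p=0)
            -> return 0
          -> return 1
          fib(p=1)
          -> return 1
        -> return 2
        fib(p=2) -> return 1  (same call as traced above)
      -> return 3
      fib(p=3) -> return 2  (same call as traced above)
    -> return 5
    fib(p=4) -> return 3  (same call as traced above)
  -> return 8
  fib(p=5) -> return 5  (same call as traced above)
-> return 13

Final answer: 13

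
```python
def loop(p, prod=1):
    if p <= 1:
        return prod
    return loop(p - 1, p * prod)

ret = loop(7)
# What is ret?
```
Call trace:
loop(p=7, prod=1)
  loop(p=6, prod=7)
    loop(p=5, prod=42)
      loop(p=4, prod=210)
        loop(p=3, prod=840)
          loop(p=2, prod=2520)
            loop(p=1, prod=5040)
            -> return 5040
          -> return 5040
        -> return 5040
      -> return 5040
    -> return 5040
  -> return 5040
-> return 5040

Final answer: 5040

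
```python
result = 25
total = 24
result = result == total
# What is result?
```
Trace:
  result=25
  result=25, total=24
  result=False, total=24

Final answer: False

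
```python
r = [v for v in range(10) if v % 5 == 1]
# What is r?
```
Trace:
  v=0
  v=1
  v=2
  v=3
  v=4
  v=5
  v=6
  v=7
  v=8
  v=9
  r=[1, 6]

Final answer: [1, 6]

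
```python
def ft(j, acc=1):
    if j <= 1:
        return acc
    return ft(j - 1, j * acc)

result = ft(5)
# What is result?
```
Call trace:
ft(j=5, acc=1)
  ft(j=4, acc=5)
    ft(j=3, acc=20)
      ft(j=2, acc=60)
        ft(j=1, acc=120)
        -> return 120
      -> return 120
    -> return 120
  -> return 120
-> return 120

Final answer: 120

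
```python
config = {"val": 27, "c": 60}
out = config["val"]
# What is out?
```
Trace:
  config={'val': 27, 'c': 60}
  config={'val': 27, 'c': 60}, out=27

Final answer: 27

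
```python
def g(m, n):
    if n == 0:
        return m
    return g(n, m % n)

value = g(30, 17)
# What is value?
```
Call trace:
g(m=30, n=17)
  g(m=17, n=13)
    g(m=13, n=4)
      g(m=4, n=1)
        g(m=1, n=0)
        -> return 1
      -> return 1
    -> return 1
  -> return 1
-> return 1

Final answer: 1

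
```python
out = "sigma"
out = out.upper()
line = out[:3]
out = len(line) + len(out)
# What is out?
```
Trace:
  out='sigma'
  out='SIGMA'
  out='SIGMA', line='SIG'
  out=8, line='SIG'

Final answer: 8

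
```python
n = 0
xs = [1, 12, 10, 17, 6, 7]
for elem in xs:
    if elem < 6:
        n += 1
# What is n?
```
Trace:
  n=0
  n=1, elem=1
  n=1, elem=12
  n=1, elem=10
  n=1, elem=17
  n=1, elem=6
  n=1, elem=7

Final answer: 1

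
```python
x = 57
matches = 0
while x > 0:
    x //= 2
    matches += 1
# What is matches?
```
Trace:
  x=57
  x=57, matches=0
  x=28, matches=1
  x=14, matches=2
  x=7, matches=3
  x=3, matches=4
  x=1, matches=5
  x=0, matches=6

Final answer: 6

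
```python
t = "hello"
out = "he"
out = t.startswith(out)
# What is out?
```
Trace:
  t='hello'
  t='hello', out='he'
  t='hello', out=True

Final answer: True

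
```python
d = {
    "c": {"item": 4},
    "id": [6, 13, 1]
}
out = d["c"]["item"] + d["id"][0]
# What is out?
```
Trace:
  d={'c': {'item': 4}, 'id': [6, 13, 1]}
  d={'c': {'item': 4}, 'id': [6, 13, 1]}, out=10

Final answer: 10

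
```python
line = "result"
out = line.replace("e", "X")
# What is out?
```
Trace:
  line='result'
  line='result', out='rXsult'

Final answer: 'rXsult'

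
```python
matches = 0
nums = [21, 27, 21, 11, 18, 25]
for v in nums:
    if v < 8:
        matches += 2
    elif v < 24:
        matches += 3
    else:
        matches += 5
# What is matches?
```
Trace:
  matches=0
  matches=3, v=21
  matches=8, v=27
  matches=11, v=21
  matches=14, v=11
  matches=17, v=18
  matches=22, v=25

Final answer: 22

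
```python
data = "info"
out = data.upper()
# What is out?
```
Trace:
  data='info'
  data='info', out='INFO'

Final answer: 'INFO'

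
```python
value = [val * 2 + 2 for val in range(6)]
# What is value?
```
Trace:
  val=0
  val=1
  val=2
  val=3
  val=4
  val=5
  value=[2, 4, 6, 8, 10, 12]

Final answer: [2, 4, 6, 8, 10, 12]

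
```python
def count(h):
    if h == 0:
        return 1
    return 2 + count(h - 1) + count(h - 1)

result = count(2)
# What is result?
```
Call trace (a repeated sub-call is expanded the first time; later identical calls just restate its return value):
count(h=2)
  count(h=1)
    count(h=0)
    -> return 1
    count(h=0)
    -> return 1
  -> return 4
  count(h=1) -> return 4  (same call as traced above)
-> return 10

Final answer: 10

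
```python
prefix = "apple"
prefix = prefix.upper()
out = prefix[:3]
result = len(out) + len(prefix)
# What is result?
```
Trace:
  prefix='apple'
  prefix='APPLE'
  prefix='APPLE', out='APP'
  prefix='APPLE', out='APP', result=8

Final answer: 8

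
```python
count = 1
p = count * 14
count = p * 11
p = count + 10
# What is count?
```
Trace:
  count=1
  count=1, p=14
  count=154, p=14
  count=154, p=164

Final answer: 154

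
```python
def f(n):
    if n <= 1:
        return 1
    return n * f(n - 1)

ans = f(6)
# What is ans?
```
Call trace:
f(n=6)
  f(n=5)
    f(n=4)
      f(n=3)
        f(n=2)
          f(n=1)
          -> return 1
        -> return 2
      -> return 6
    -> return 24
  -> return 120
-> return 720

Final answer: 720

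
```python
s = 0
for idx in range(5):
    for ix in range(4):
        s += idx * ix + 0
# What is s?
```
Trace:
  s=0
  s=0, idx=0, ix=0
  s=0, idx=0, ix=1
  s=0, idx=0, ix=2
  s=0, idx=0, ix=3
  s=0, idx=1, ix=0
  s=1, idx=1, ix=1
  s=3, idx=1, ix=2
  s=6, idx=1, ix=3
  s=6, idx=2, ix=0
  s=8, idx=2, ix=1
  s=12, idx=2, ix=2
  s=18, idx=2, ix=3
  s=18, idx=3, ix=0
  s=21, idx=3, ix=1
  s=27, idx=3, ix=2
  s=36, idx=3, ix=3
  s=36, idx=4, ix=0
  s=40, idx=4, ix=1
  s=48, idx=4, ix=2
  s=60, idx=4, ix=3

Final answer: 60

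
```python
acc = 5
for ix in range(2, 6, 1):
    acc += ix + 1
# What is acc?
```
Trace:
  acc=5
  acc=8, ix=2
  acc=12, ix=3
  acc=17, ix=4
  acc=23, ix=5

Final answer: 23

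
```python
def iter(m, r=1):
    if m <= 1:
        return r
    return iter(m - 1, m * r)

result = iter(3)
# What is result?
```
Call trace:
iter(m=3, r=1)
  iter(m=2, r=3)
    iter(m=1, r=6)
    -> return 6
  -> return 6
-> return 6

Final answer: 6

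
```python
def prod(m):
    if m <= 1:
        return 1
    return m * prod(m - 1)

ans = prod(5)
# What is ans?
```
Call trace:
prod(m=5)
  prod(m=4)
    prod(m=3)
      prod(m=2)
        prod(m=1)
        -> return 1
      -> return 2
    -> return 6
  -> return 24
-> return 120

Final answer: 120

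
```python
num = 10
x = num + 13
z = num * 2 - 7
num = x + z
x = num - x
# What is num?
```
Trace:
  num=10
  num=10, x=23
  num=10, x=23, z=13
  num=36, x=23, z=13
  num=36, x=13, z=13

Final answer: 36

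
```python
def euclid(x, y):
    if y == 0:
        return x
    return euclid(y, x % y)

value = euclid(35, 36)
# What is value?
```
Call trace:
euclid(x=35, y=36)
  euclid(x=36, y=35)
    euclid(x=35, y=1)
      euclid(x=1, y=0)
      -> return 1
    -> return 1
  -> return 1
-> return 1

Final answer: 1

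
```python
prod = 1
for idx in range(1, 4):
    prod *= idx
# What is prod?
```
Trace:
  prod=1
  prod=1, idx=1
  prod=2, idx=2
  prod=6, idx=3

Final answer: 6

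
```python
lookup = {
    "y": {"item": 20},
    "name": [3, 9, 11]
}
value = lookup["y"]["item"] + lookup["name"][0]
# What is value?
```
Trace:
  lookup={'y': {'item': 20}, 'name': [3, 9, 11]}
  lookup={'y': {'item': 20}, 'name': [3, 9, 11]}, value=23

Final answer: 23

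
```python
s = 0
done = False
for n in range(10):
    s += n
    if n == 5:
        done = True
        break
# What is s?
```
Trace:
  s=0
  s=0, done=False
  s=0, done=False, n=0
  s=1, done=False, n=1
  s=3, done=False, n=2
  s=6, done=False, n=3
  s=10, done=False, n=4
  s=15, done=True, n=5

Final answer: 15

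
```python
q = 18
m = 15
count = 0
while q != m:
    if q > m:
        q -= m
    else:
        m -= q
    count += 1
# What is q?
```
Trace:
  q=18
  q=18, m=15
  q=18, m=15, count=0
  q=3, m=15, count=1
  q=3, m=12, count=2
  q=3, m=9, count=3
  q=3, m=6, count=4
  q=3, m=3, count=5

Final answer: 3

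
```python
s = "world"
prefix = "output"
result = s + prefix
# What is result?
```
Trace:
  s='world'
  s='world', prefix='output'
  s='world', prefix='output', result='worldoutput'

Final answer: 'worldoutput'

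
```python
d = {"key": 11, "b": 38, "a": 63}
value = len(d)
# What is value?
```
Trace:
  d={'key': 11, 'b': 38, 'a': 63}
  d={'key': 11, 'b': 38, 'a': 63}, value=3

Final answer: 3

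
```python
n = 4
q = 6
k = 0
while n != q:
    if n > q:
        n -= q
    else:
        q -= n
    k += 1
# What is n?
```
Trace:
  n=4
  n=4, q=6
  n=4, q=6, k=0
  n=4, q=2, k=1
  n=2, q=2, k=2

Final answer: 2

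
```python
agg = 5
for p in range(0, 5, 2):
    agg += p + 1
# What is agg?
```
Trace:
  agg=5
  agg=6, p=0
  agg=9, p=2
  agg=14, p=4

Final answer: 14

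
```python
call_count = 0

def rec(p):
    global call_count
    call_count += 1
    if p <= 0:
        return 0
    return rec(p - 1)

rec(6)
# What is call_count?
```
Call trace:
rec(p=6)
  rec(p=5)
    rec(p=4)
      rec(p=3)
        rec(p=2)
          rec(p=1)
            rec(p=0)
            -> return 0
          -> return 0
        -> return 0
      -> return 0
    -> return 0
  -> return 0
-> return 0

call_count is incremented once per call. rec is entered once for each p = 6, 5, 4, 3, 2, 1, 0 (the p <= 0 call returns without recursing), i.e. 6 + 1 calls.
call_count = 7

Final answer: 7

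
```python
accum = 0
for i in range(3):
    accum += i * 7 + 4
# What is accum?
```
Trace:
  accum=0
  accum=4, i=0
  accum=15, i=1
  accum=33, i=2

Final answer: 33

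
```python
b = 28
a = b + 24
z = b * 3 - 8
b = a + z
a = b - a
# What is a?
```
Trace:
  b=28
  b=28, a=52
  b=28, a=52, z=76
  b=128, a=52, z=76
  b=128, a=76, z=76

Final answer: 76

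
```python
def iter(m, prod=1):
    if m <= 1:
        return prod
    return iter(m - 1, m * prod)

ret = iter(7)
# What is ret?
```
Call trace:
iter(m=7, prod=1)
  iter(m=6, prod=7)
    iter(m=5, prod=42)
      iter(m=4, prod=210)
        iter(m=3, prod=840)
          iter(m=2, prod=2520)
            iter(m=1, prod=5040)
            -> return 5040
          -> return 5040
        -> return 5040
      -> return 5040
    -> return 5040
  -> return 5040
-> return 5040

Final answer: 5040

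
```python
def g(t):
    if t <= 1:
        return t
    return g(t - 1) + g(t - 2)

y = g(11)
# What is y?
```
Call trace (a repeated sub-call is expanded the first time; later identical calls just restate its return value):
g(t=11)
  g(t=10)
    g(t=9)
      g(t=8)
        g(t=7)
          g(t=6)
            g(t=5)
              g(t=4)
                g(t=3)
                  g(t=2)
                    g(t=1)
                    -> return 1
                    g(t=0)
                    -> return 0
                  -> return 1
                  g(t=1)
                  -> return 1
                -> return 2
                g(t=2) -> return 1  (same call as traced above)
              -> return 3
              g(t=3) -> return 2  (same call as traced above)
            -> return 5
            g(t=4) -> return 3  (same call as traced above)
          -> return 8
          g(t=5) -> return 5  (same call as traced above)
        -> return 13
        g(t=6) -> return 8  (same call as traced above)
      -> return 21
      g(t=7) -> return 13  (same call as traced above)
    -> return 34
    g(t=8) -> return 21  (same call as traced above)
  -> return 55
  g(t=9) -> return 34  (same call as traced above)
-> return 89

Final answer: 89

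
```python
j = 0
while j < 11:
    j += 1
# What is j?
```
Trace:
  j=0
  j=1
  j=2
  j=3
  j=4
  j=5
  j=6
  j=7
  j=8
  j=9
  j=10
  j=11

Final answer: 11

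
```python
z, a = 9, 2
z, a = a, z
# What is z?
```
Trace:
  z=9, a=2
  z=2, a=9

Final answer: 2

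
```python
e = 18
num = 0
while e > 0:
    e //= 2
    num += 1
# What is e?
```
Trace:
  e=18
  e=18, num=0
  e=9, num=1
  e=4, num=2
  e=2, num=3
  e=1, num=4
  e=0, num=5

Final answer: 0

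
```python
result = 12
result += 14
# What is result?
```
Trace:
  result=12
  result=26

Final answer: 26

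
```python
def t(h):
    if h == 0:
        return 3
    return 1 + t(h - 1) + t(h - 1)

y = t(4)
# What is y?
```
Call trace (a repeated sub-call is expanded the first time; later identical calls just restate its return value):
t(h=4)
  t(h=3)
    t(h=2)
      t(h=1)
        t(h=0)
        -> return 3
        t(h=0)
        -> return 3
      -> return 7
      t(h=1) -> return 7  (same call as traced above)
    -> return 15
    t(h=2) -> return 15  (same call as traced above)
  -> return 31
  t(h=3) -> return 31  (same call as traced above)
-> return 63

Final answer: 63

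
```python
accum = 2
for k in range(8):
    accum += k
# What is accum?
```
Trace:
  accum=2
  accum=2, k=0
  accum=3, k=1
  accum=5, k=2
  accum=8, k=3
  accum=12, k=4
  accum=17, k=5
  accum=23, k=6
  accum=30, k=7

Final answer: 30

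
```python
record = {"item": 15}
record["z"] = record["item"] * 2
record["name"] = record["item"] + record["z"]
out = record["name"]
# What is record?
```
Trace:
  record={'item': 15}
  record={'item': 15, 'z': 30}
  record={'item': 15, 'z': 30, 'name': 45}
  record={'item': 15, 'z': 30, 'name': 45}, out=45

Final answer: {'item': 15, 'z': 30, 'name': 45}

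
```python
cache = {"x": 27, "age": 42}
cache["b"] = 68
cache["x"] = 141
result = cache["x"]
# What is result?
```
Trace:
  cache={'x': 27, 'age': 42}
  cache={'x': 27, 'age': 42, 'b': 68}
  cache={'x': 141, 'age': 42, 'b': 68}
  cache={'x': 141, 'age': 42, 'b': 68}, result=141

Final answer: 141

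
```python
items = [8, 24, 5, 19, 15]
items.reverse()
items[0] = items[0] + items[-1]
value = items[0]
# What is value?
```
Trace:
  items=[8, 24, 5, 19, 15]
  items=[15, 19, 5, 24, 8]
  items=[23, 19, 5, 24, 8]
  items=[23, 19, 5, 24, 8], value=23

Final answer: 23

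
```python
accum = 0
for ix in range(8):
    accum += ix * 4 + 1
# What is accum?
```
Trace:
  accum=0
  accum=1, ix=0
  accum=6, ix=1
  accum=15, ix=2
  accum=28, ix=3
  accum=45, ix=4
  accum=66, ix=5
  accum=91, ix=6
  accum=120, ix=7

Final answer: 120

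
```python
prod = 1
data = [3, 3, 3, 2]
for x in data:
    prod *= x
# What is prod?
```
Trace:
  prod=1
  prod=3, x=3
  prod=9, x=3
  prod=27, x=3
  prod=54, x=2

Final answer: 54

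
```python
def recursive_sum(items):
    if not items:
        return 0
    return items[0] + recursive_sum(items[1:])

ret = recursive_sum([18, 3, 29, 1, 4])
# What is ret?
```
Call trace:
recursive_sum(items=[18, 3, 29, 1, 4])
  recursive_sum(items=[3, 29, 1, 4])
    recursive_sum(items=[29, 1, 4])
      recursive_sum(items=[1, 4])
        recursive_sum(items=[4])
          recursive_sum(items=[])
          -> return 0
        -> return 4
      -> return 5
    -> return 34
  -> return 37
-> return 55

Final answer: 55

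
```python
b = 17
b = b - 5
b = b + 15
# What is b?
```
Trace:
  b=17
  b=12
  b=27

Final answer: 27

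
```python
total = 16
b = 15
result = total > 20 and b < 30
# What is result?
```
Trace:
  total=16
  total=16, b=15
  total=16, b=15, result=False

Final answer: False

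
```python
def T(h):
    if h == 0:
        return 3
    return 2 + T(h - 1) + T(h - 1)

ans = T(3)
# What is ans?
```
Call trace (a repeated sub-call is expanded the first time; later identical calls just restate its return value):
T(h=3)
  T(h=2)
    T(h=1)
      T(h=0)
      -> return 3
      T(h=0)
      -> return 3
    -> return 8
    T(h=1) -> return 8  (same call as traced above)
  -> return 18
  T(h=2) -> return 18  (same call as traced above)
-> return 38

Final answer: 38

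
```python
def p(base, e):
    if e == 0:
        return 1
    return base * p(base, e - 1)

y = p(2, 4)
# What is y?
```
Call trace:
p(base=2, e=4)
  p(base=2, e=3)
    p(base=2, e=2)
      p(base=2, e=1)
        p(base=2, e=0)
        -> return 1
      -> return 2
    -> return 4
  -> return 8
-> return 16

Final answer: 16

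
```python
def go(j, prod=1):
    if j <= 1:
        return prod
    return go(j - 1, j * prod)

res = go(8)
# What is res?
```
Call trace:
go(j=8, prod=1)
  go(j=7, prod=8)
    go(j=6, prod=56)
      go(j=5, prod=336)
        go(j=4, prod=1680)
          go(j=3, prod=6720)
            go(j=2, prod=20160)
              go(j=1, prod=40320)
              -> return 40320
            -> return 40320
          -> return 40320
        -> return 40320
      -> return 40320
    -> return 40320
  -> return 40320
-> return 40320

Final answer: 40320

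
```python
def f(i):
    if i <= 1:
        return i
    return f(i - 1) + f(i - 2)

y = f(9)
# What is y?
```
Call trace (a repeated sub-call is expanded the first time; later identical calls just restate its return value):
f(i=9)
  f(i=8)
    f(i=7)
      f(i=6)
        f(i=5)
          f(i=4)
            f(i=3)
              f(i=2)
                f(i=1)
                -> return 1
                f(i=0)
                -> return 0
              -> return 1
              f(i=1)
              -> return 1
            -> return 2
            f(i=2) -> return 1  (same call as traced above)
          -> return 3
          f(i=3) -> return 2  (same call as traced above)
        -> return 5
        f(i=4) -> return 3  (same call as traced above)
      -> return 8
      f(i=5) -> return 5  (same call as traced above)
    -> return 13
    f(i=6) -> return 8  (same call as traced above)
  -> return 21
  f(i=7) -> return 13  (same call as traced above)
-> return 34

Final answer: 34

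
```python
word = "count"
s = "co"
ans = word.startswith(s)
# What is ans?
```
Trace:
  word='count'
  word='count', s='co'
  word='count', s='co', ans=True

Final answer: True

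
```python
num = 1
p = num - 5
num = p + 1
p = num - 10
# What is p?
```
Trace:
  num=1
  num=1, p=-4
  num=-3, p=-4
  num=-3, p=-13

Final answer: -13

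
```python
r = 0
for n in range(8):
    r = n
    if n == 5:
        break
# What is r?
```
Trace:
  r=0
  r=0, n=0
  r=1, n=1
  r=2, n=2
  r=3, n=3
  r=4, n=4
  r=5, n=5

Final answer: 5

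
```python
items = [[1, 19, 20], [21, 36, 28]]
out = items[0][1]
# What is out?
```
Trace:
  items=[[1, 19, 20], [21, 36, 28]]
  items=[[1, 19, 20], [21, 36, 28]], out=19

Final answer: 19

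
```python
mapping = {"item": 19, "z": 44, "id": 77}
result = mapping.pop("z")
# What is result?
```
Trace:
  mapping={'item': 19, 'z': 44, 'id': 77}
  mapping={'item': 19, 'id': 77}, result=44

Final answer: 44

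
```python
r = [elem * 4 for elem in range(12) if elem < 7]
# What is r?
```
Trace:
  elem=0
  elem=1
  elem=2
  elem=3
  elem=4
  elem=5
  elem=6
  elem=7
  elem=8
  elem=9
  elem=10
  elem=11
  r=[0, 4, 8, 12, 16, 20, 24]

Final answer: [0, 4, 8, 12, 16, 20, 24]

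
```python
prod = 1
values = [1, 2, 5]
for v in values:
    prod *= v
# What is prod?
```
Trace:
  prod=1
  prod=1, v=1
  prod=2, v=2
  prod=10, v=5

Final answer: 10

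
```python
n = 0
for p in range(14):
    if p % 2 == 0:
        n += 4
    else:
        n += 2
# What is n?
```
Trace:
  n=0
  n=4, p=0
  n=6, p=1
  n=10, p=2
  n=12, p=3
  n=16, p=4
  n=18, p=5
  n=22, p=6
  n=24, p=7
  n=28, p=8
  n=30, p=9
  n=34, p=10
  n=36, p=11
  n=40, p=12
  n=42, p=13

Final answer: 42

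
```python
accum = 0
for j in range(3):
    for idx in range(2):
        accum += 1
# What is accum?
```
Trace:
  accum=0
  accum=1, j=0, idx=0
  accum=2, j=0, idx=1
  accum=3, j=1, idx=0
  accum=4, j=1, idx=1
  accum=5, j=2, idx=0
  accum=6, j=2, idx=1

Final answer: 6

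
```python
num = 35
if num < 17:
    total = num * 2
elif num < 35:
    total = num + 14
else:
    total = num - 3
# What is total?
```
Trace:
  num=35
  num=35, total=32

Final answer: 32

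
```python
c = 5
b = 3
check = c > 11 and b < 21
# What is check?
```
Trace:
  c=5
  c=5, b=3
  c=5, b=3, check=False

Final answer: False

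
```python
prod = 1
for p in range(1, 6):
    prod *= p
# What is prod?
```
Trace:
  prod=1
  prod=1, p=1
  prod=2, p=2
  prod=6, p=3
  prod=24, p=4
  prod=120, p=5

Final answer: 120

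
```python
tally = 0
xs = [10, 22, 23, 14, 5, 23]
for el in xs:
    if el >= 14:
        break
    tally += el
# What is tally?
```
Trace:
  tally=0
  tally=10, el=10
  tally=10, el=22

Final answer: 10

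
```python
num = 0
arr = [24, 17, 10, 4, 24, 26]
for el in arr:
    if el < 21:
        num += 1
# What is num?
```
Trace:
  num=0
  num=0, el=24
  num=1, el=17
  num=2, el=10
  num=3, el=4
  num=3, el=24
  num=3, el=26

Final answer: 3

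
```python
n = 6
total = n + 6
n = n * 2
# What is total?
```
Trace:
  n=6
  n=6, total=12
  n=12, total=12

Final answer: 12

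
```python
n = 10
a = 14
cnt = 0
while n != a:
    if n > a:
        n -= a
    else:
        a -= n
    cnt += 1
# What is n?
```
Trace:
  n=10
  n=10, a=14
  n=10, a=14, cnt=0
  n=10, a=4, cnt=1
  n=6, a=4, cnt=2
  n=2, a=4, cnt=3
  n=2, a=2, cnt=4

Final answer: 2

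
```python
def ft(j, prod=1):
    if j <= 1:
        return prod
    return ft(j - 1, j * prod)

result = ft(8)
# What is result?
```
Call trace:
ft(j=8, prod=1)
  ft(j=7, prod=8)
    ft(j=6, prod=56)
      ft(j=5, prod=336)
        ft(j=4, prod=1680)
          ft(j=3, prod=6720)
            ft(j=2, prod=20160)
              ft(j=1, prod=40320)
              -> return 40320
            -> return 40320
          -> return 40320
        -> return 40320
      -> return 40320
    -> return 40320
  -> return 40320
-> return 40320

Final answer: 40320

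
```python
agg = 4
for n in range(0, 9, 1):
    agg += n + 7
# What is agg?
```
Trace:
  agg=4
  agg=11, n=0
  agg=19, n=1
  agg=28, n=2
  agg=38, n=3
  agg=49, n=4
  agg=61, n=5
  agg=74, n=6
  agg=88, n=7
  agg=103, n=8

Final answer: 103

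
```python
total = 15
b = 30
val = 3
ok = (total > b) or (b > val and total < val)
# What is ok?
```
Trace:
  total=15
  total=15, b=30
  total=15, b=30, val=3
  total=15, b=30, val=3, ok=False

Final answer: False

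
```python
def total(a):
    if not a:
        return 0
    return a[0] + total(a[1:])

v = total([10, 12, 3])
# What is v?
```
Call trace:
total(a=[10, 12, 3])
  total(a=[12, 3])
    total(a=[3])
      total(a=[])
      -> return 0
    -> return 3
  -> return 15
-> return 25

Final answer: 25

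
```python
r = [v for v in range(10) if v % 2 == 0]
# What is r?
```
Trace:
  v=0
  v=1
  v=2
  v=3
  v=4
  v=5
  v=6
  v=7
  v=8
  v=9
  r=[0, 2, 4, 6, 8]

Final answer: [0, 2, 4, 6, 8]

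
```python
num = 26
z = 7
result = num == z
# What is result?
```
Trace:
  num=26
  num=26, z=7
  num=26, z=7, result=False

Final answer: False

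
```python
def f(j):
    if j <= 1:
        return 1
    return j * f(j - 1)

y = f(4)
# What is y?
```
Call trace:
f(j=4)
  f(j=3)
    f(j=2)
      f(j=1)
      -> return 1
    -> return 2
  -> return 6
-> return 24

Final answer: 24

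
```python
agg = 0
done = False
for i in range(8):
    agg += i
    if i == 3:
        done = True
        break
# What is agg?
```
Trace:
  agg=0
  agg=0, done=False
  agg=0, done=False, i=0
  agg=1, done=False, i=1
  agg=3, done=False, i=2
  agg=6, done=True, i=3

Final answer: 6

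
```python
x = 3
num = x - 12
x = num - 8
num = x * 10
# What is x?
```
Trace:
  x=3
  x=3, num=-9
  x=-17, num=-9
  x=-17, num=-170

Final answer: -17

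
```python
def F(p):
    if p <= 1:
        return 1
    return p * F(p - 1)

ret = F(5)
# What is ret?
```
Call trace:
F(p=5)
  F(p=4)
    F(p=3)
      F(p=2)
        F(p=1)
        -> return 1
      -> return 2
    -> return 6
  -> return 24
-> return 120

Final answer: 120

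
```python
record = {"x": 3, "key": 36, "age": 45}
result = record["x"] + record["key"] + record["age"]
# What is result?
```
Trace:
  record={'x': 3, 'key': 36, 'age': 45}
  record={'x': 3, 'key': 36, 'age': 45}, result=84

Final answer: 84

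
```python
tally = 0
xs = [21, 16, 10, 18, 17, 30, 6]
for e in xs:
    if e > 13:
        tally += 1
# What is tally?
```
Trace:
  tally=0
  tally=1, e=21
  tally=2, e=16
  tally=2, e=10
  tally=3, e=18
  tally=4, e=17
  tally=5, e=30
  tally=5, e=6

Final answer: 5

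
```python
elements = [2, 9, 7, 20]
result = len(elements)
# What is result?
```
Trace:
  elements=[2, 9, 7, 20]
  elements=[2, 9, 7, 20], result=4

Final answer: 4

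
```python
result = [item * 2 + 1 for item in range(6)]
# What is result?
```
Trace:
  item=0
  item=1
  item=2
  item=3
  item=4
  item=5
  result=[1, 3, 5, 7, 9, 11]

Final answer: [1, 3, 5, 7, 9, 11]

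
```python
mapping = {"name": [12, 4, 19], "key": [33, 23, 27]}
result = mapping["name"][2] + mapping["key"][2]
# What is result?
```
Trace:
  mapping={'name': [12, 4, 19], 'key': [33, 23, 27]}
  mapping={'name': [12, 4, 19], 'key': [33, 23, 27]}, result=46

Final answer: 46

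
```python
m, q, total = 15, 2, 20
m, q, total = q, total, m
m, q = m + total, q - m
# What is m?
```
Trace:
  m=15, q=2, total=20
  m=2, q=20, total=15
  m=17, q=18, total=15

Final answer: 17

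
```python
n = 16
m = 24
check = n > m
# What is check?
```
Trace:
  n=16
  n=16, m=24
  n=16, m=24, check=False

Final answer: False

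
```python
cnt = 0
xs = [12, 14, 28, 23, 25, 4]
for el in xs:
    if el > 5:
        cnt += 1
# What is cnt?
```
Trace:
  cnt=0
  cnt=1, el=12
  cnt=2, el=14
  cnt=3, el=28
  cnt=4, el=23
  cnt=5, el=25
  cnt=5, el=4

Final answer: 5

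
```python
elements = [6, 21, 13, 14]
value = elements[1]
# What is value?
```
Trace:
  elements=[6, 21, 13, 14]
  elements=[6, 21, 13, 14], value=21

Final answer: 21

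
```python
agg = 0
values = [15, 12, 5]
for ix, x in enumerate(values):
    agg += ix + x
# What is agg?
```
Trace:
  agg=0
  agg=15, ix=0, x=15
  agg=28, ix=1, x=12
  agg=35, ix=2, x=5

Final answer: 35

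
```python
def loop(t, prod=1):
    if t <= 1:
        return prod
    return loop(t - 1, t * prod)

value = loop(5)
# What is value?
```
Call trace:
loop(t=5, prod=1)
  loop(t=4, prod=5)
    loop(t=3, prod=20)
      loop(t=2, prod=60)
        loop(t=1, prod=120)
        -> return 120
      -> return 120
    -> return 120
  -> return 120
-> return 120

Final answer: 120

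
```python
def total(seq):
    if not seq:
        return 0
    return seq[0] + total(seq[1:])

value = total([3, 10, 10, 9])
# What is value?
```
Call trace:
total(seq=[3, 10, 10, 9])
  total(seq=[10, 10, 9])
    total(seq=[10, 9])
      total(seq=[9])
        total(seq=[])
        -> return 0
      -> return 9
    -> return 19
  -> return 29
-> return 32

Final answer: 32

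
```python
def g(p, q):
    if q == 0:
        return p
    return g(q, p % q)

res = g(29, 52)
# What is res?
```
Call trace:
g(p=29, q=52)
  g(p=52, q=29)
    g(p=29, q=23)
      g(p=23, q=6)
        g(p=6, q=5)
          g(p=5, q=1)
            g(p=1, q=0)
            -> return 1
          -> return 1
        -> return 1
      -> return 1
    -> return 1
  -> return 1
-> return 1

Final answer: 1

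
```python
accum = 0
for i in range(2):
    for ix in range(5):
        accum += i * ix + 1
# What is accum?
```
Trace:
  accum=0
  accum=1, i=0, ix=0
  accum=2, i=0, ix=1
  accum=3, i=0, ix=2
  accum=4, i=0, ix=3
  accum=5, i=0, ix=4
  accum=6, i=1, ix=0
  accum=8, i=1, ix=1
  accum=11, i=1, ix=2
  accum=15, i=1, ix=3
  accum=20, i=1, ix=4

Final answer: 20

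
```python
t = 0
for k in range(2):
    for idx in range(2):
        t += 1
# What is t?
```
Trace:
  t=0
  t=1, k=0, idx=0
  t=2, k=0, idx=1
  t=3, k=1, idx=0
  t=4, k=1, idx=1

Final answer: 4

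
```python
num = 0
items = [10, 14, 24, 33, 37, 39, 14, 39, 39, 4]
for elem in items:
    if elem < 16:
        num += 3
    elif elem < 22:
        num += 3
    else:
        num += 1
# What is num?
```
Trace:
  num=0
  num=3, elem=10
  num=6, elem=14
  num=7, elem=24
  num=8, elem=33
  num=9, elem=37
  num=10, elem=39
  num=13, elem=14
  num=14, elem=39
  num=15, elem=39
  num=18, elem=4

Final answer: 18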